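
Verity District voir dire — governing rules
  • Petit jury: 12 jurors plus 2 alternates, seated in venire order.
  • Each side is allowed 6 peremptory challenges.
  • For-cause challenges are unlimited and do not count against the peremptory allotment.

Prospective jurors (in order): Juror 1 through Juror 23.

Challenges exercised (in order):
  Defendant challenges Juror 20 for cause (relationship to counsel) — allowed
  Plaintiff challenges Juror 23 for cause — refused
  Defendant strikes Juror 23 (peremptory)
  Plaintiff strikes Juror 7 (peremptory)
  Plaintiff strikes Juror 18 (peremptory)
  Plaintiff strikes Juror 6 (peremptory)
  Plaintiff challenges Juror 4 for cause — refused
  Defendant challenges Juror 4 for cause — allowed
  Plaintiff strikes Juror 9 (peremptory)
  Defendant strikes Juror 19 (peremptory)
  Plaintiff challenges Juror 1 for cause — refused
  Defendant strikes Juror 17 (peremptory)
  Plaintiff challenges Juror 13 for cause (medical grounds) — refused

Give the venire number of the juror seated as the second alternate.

22

Removed: #4, #6, #7, #9, #17, #18, #19, #20, #23. (#1, #13 stay — for-cause denied.)
Seating in order: seats 1–12 → #1, #2, #3, #5, #8, #10, #11, #12, #13, #14, #15, #16; alternates → #21, #22.
So alternate 2 is #22.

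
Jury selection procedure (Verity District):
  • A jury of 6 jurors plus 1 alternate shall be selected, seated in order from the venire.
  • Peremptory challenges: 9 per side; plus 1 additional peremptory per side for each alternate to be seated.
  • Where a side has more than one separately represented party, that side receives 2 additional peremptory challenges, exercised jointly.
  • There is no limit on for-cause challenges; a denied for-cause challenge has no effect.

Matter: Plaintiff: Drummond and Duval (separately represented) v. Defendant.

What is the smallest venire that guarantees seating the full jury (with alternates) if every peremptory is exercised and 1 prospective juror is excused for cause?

30

Seats to fill: 6 + 1 alternates = 7.
Peremptories — Plaintiff: 9 + 1×1 + 2 = 12; Defendant: 9 + 1×1 = 10; total 22.
For-cause removals: 1.
Minimum venire: 7 + 22 + 1 = 30.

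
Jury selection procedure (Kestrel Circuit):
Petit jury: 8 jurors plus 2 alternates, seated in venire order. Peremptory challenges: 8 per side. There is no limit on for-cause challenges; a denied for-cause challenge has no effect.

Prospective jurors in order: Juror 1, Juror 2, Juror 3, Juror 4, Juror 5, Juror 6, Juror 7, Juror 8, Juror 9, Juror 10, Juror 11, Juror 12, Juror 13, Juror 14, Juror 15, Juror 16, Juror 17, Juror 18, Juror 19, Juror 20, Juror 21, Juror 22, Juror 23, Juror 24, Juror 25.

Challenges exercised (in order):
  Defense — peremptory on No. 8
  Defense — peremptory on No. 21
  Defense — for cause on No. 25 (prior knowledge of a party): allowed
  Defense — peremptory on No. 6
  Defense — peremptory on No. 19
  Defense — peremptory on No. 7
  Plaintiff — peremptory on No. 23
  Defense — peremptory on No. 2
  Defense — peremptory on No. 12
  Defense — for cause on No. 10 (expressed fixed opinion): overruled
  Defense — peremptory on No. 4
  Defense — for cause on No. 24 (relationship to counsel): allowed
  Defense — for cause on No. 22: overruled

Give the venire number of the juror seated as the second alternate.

Removed: #2, #4, #6, #7, #8, #12, #19, #21, #23, #24, #25. (#10, #22 stay — for-cause denied.)
Filling seats in venire order through position 10: #1, #3, #5, #9, #10, #11, #13, #14, #15, #16.
So alternate 2 is #16.

16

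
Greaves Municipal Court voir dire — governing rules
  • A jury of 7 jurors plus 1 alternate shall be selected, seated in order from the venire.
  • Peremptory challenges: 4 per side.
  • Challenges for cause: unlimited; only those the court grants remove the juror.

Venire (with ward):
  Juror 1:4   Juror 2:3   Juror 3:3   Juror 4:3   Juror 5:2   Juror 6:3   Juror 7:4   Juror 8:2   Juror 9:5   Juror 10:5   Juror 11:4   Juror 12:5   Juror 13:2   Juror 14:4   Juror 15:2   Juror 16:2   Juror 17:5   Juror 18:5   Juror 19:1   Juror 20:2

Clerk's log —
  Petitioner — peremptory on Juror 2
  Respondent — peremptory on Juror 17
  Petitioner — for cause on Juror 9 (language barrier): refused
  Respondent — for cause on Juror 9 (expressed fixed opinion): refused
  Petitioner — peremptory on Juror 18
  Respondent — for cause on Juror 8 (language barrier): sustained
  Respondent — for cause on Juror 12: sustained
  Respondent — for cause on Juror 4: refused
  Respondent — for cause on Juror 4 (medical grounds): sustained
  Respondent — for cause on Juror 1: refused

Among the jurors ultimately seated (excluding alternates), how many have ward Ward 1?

Removed: #2, #4, #8, #12, #17, #18.
Seated jurors 1–7: #1, #3, #5, #6, #7, #9, #10 (alternates #11 not counted).
None of those are in Ward 1 → 0.

0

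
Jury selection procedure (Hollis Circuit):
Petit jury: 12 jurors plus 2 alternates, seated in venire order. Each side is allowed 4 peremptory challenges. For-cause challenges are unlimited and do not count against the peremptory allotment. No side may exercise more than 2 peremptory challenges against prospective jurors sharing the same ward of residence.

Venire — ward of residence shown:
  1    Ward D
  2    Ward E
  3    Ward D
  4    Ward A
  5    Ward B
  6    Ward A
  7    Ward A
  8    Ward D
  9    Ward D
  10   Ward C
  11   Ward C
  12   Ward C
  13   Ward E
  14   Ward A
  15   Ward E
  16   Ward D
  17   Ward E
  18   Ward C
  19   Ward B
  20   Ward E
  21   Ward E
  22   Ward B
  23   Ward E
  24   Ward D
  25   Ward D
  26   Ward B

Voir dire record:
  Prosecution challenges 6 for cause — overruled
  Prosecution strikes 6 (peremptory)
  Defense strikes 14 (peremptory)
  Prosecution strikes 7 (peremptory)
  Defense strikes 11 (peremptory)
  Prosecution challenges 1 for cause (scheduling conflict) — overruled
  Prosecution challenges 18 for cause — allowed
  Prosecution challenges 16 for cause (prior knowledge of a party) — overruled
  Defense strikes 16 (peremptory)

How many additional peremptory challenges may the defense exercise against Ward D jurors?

1

Defense peremptories so far: #14, #11, #16 — 3 of 4 used, 1 left overall.
Against Ward D: #16 — 1 used; per-ward cap 2 leaves 1.
Binding limit: min(1, 1) = 1.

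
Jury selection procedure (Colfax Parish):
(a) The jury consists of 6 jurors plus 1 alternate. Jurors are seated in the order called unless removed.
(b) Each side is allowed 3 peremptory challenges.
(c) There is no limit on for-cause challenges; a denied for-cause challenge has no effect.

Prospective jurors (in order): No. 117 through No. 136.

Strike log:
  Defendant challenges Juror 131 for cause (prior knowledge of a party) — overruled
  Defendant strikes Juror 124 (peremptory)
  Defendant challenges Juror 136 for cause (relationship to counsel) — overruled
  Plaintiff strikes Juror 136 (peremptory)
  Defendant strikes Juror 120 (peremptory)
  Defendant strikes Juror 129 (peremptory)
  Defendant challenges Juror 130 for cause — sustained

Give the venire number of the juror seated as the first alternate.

125

Removed: #120, #124, #129, #130, #136. (#131 stays — for-cause denied.)
Filling seats in venire order through position 7: #117, #118, #119, #121, #122, #123, #125.
So alternate 1 is #125.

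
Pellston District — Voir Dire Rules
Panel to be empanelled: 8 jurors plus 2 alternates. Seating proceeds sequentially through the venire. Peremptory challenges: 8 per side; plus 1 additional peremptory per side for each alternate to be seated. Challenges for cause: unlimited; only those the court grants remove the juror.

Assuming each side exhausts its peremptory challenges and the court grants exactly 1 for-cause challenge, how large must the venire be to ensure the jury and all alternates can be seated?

Seats to fill: 8 + 2 alternates = 10.
Peremptories: 8 + 1×2 = 10 per side × 2 sides = 20.
For-cause removals: 1.
Minimum venire: 10 + 20 + 1 = 31.

31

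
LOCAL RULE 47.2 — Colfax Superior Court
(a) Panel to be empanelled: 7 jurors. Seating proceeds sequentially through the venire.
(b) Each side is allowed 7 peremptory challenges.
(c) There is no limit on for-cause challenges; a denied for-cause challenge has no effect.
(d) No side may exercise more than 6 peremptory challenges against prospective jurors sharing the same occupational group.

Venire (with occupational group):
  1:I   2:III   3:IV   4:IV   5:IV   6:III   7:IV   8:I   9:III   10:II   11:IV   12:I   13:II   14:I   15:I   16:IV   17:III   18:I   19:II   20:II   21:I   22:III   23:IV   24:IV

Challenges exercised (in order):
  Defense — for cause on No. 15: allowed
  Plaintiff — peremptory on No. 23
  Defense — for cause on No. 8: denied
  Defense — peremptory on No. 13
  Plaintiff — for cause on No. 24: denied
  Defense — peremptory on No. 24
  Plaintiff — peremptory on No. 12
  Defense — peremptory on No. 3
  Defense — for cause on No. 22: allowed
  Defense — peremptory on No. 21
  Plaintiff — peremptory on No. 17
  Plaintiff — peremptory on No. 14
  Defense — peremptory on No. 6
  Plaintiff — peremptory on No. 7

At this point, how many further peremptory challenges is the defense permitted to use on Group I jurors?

Defense peremptories so far: #13, #24, #3, #21, #6 — 5 of 7 used, 2 left overall.
Against Group I: #21 — 1 used; per-group cap 6 leaves 5.
Binding limit: min(2, 5) = 2.

2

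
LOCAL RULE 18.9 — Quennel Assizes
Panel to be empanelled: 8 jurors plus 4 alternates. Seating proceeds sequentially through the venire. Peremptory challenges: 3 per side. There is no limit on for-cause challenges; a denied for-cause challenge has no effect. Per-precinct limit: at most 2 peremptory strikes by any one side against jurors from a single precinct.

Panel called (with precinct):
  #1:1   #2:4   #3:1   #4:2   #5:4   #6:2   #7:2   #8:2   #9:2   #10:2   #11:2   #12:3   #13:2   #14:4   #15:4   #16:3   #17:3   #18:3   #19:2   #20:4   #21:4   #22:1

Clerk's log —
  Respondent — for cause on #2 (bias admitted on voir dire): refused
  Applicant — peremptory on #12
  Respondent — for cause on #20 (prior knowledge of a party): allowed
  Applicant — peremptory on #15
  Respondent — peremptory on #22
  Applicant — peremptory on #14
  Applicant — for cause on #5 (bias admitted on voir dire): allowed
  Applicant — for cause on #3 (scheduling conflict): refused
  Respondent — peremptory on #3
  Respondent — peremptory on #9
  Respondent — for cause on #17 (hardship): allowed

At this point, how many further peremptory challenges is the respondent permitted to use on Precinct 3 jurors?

0

Respondent peremptories so far: #22, #3, #9 — 3 of 3 used, 0 left overall.
Against Precinct 3: none yet — per-precinct cap 2 leaves 2.
Binding limit: min(0, 2) = 0.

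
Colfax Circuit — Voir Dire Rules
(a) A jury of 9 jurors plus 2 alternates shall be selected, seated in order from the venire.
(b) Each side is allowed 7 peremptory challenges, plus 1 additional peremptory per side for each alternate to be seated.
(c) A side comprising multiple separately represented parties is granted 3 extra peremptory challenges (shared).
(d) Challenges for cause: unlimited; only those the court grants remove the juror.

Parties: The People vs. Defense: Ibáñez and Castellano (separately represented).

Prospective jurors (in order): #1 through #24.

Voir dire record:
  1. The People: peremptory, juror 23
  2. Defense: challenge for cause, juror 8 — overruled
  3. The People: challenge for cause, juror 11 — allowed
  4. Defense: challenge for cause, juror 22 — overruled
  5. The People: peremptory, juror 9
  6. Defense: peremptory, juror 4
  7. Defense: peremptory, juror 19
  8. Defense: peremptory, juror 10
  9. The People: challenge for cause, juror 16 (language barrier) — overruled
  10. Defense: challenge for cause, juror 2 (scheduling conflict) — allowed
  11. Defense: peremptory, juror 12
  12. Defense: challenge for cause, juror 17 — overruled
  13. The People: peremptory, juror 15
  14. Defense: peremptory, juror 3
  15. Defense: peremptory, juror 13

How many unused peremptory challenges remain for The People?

6

The People allotment: 7 base + 1 × 2 alternates = 9.
The People peremptories used: #23, #9, #15 — 3 (for-cause on #11, #16 don't count).
Remaining: 9 − 3 = 6.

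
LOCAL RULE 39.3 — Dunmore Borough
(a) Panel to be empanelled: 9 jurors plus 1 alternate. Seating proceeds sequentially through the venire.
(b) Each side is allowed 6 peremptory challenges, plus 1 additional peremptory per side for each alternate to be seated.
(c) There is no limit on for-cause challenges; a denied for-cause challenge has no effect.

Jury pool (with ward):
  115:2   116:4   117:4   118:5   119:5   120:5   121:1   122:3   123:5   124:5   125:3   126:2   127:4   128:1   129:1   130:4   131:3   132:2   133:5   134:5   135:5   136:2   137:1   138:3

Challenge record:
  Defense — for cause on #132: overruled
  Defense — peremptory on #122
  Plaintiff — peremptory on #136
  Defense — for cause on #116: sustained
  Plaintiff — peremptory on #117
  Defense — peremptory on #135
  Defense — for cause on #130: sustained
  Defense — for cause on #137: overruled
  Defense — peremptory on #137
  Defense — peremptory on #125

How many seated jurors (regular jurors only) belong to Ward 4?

1

Removed: #116, #117, #122, #125, #130, #135, #136, #137.
Seated jurors 1–9: #115, #118, #119, #120, #121, #123, #124, #126, #127 (alternates #128 not counted).
Of those, in Ward 4: #127 → 1.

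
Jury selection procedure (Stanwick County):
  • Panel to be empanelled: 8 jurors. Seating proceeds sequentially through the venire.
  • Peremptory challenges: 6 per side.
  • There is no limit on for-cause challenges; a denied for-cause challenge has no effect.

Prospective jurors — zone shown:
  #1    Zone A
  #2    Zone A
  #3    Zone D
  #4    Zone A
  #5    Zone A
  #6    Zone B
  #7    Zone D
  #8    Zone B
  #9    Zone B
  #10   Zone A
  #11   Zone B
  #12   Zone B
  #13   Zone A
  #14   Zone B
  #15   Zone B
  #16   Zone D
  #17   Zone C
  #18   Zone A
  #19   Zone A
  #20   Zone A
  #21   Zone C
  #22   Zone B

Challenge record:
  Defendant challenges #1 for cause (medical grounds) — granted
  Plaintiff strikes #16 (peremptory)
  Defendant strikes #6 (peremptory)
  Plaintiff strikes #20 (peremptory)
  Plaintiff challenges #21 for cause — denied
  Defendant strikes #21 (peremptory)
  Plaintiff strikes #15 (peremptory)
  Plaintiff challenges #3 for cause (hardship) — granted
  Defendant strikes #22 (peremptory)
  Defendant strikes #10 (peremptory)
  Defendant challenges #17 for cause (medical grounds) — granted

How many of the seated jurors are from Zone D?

1

Removed: #1, #3, #6, #10, #15, #16, #17, #20, #21, #22.
Seated jurors 1–8: #2, #4, #5, #7, #8, #9, #11, #12.
Of those, in Zone D: #7 → 1.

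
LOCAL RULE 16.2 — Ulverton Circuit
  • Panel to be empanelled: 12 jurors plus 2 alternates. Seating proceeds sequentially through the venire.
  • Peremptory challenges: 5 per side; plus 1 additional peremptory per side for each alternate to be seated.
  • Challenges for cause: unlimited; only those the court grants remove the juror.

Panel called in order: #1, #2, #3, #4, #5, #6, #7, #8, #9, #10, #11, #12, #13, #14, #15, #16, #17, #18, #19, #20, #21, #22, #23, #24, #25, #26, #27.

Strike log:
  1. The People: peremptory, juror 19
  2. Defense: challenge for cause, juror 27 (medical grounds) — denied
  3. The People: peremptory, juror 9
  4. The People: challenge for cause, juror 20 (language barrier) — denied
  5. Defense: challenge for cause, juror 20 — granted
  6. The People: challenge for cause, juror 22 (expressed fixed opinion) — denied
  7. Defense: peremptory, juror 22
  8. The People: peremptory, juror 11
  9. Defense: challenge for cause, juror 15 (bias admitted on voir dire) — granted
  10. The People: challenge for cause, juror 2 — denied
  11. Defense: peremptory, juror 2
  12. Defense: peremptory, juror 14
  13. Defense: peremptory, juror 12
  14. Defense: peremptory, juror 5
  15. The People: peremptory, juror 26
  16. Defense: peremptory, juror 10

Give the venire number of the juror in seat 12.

23

Removed: #2, #5, #9, #10, #11, #12, #14, #15, #19, #20, #22, #26. (#27 stays — for-cause denied.)
Seating in order: seats 1–12 → #1, #3, #4, #6, #7, #8, #13, #16, #17, #18, #21, #23; alternates → #24, #25.
So seat 12 is #23.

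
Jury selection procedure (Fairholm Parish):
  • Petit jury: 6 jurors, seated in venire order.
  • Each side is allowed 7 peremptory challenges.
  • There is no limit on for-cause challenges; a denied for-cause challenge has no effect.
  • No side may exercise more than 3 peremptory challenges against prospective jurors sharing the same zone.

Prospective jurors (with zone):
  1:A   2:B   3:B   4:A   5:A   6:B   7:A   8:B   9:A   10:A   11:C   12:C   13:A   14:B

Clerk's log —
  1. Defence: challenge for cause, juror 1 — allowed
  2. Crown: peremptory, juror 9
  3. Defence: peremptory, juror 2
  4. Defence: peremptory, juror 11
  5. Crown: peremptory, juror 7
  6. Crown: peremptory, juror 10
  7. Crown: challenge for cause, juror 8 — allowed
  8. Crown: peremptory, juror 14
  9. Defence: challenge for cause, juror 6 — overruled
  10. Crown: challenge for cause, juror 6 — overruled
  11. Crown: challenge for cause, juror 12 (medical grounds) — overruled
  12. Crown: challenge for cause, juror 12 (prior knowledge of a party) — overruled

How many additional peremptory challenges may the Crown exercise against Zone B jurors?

Crown peremptories so far: #9, #7, #10, #14 — 4 of 7 used, 3 left overall.
Against Zone B: #14 — 1 used; per-zone cap 3 leaves 2.
Binding limit: min(3, 2) = 2.

2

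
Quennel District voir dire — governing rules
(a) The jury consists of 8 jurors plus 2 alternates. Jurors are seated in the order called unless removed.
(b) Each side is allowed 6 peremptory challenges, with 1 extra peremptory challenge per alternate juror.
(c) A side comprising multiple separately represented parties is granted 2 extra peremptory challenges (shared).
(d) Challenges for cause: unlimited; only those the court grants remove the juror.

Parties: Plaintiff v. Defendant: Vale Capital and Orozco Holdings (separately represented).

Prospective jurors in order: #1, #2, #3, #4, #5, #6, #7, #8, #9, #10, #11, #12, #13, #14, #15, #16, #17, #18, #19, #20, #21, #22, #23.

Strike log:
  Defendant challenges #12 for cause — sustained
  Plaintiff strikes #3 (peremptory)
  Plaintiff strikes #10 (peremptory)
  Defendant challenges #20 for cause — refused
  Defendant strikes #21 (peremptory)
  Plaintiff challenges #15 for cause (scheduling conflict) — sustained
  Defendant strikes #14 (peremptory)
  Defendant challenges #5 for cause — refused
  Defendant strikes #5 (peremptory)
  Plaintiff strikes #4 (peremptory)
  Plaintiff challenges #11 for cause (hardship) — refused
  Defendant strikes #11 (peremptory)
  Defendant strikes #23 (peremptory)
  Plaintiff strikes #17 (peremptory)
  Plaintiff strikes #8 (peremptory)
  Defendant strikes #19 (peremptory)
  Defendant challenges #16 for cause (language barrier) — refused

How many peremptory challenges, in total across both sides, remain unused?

7

Plaintiff allotment: 6 base + 1 × 2 alternates = 8. Defendant allotment: 6 base + 1 × 2 alternates + 2 multi-party = 10.
Plaintiff peremptories used: #3, #10, #4, #17, #8 — 5 (for-cause on #15, #11 don't count).
Defendant peremptories used: #21, #14, #5, #11, #23, #19 — 6 (for-cause on #12, #20, #5, #16 don't count).
Remaining: (8 − 5) + (10 − 6) = 7.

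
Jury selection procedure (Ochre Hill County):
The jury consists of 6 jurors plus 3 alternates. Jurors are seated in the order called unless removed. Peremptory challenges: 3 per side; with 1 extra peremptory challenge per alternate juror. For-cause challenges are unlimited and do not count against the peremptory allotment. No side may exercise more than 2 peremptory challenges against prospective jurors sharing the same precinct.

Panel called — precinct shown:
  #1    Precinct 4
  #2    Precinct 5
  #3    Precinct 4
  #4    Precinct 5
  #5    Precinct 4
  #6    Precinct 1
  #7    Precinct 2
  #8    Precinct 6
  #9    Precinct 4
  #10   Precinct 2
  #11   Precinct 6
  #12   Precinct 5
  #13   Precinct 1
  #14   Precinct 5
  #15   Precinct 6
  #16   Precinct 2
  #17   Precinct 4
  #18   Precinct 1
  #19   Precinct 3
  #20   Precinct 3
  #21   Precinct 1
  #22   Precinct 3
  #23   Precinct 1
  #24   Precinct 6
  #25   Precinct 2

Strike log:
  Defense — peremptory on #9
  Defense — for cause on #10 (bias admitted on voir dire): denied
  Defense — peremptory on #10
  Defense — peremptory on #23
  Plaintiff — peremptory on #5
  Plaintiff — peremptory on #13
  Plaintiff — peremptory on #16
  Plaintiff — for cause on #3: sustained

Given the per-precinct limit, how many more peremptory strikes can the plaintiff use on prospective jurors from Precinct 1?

Plaintiff peremptories so far: #5, #13, #16 — 3 of 6 used, 3 left overall.
Against Precinct 1: #13 — 1 used; per-precinct cap 2 leaves 1.
Binding limit: min(3, 1) = 1.

1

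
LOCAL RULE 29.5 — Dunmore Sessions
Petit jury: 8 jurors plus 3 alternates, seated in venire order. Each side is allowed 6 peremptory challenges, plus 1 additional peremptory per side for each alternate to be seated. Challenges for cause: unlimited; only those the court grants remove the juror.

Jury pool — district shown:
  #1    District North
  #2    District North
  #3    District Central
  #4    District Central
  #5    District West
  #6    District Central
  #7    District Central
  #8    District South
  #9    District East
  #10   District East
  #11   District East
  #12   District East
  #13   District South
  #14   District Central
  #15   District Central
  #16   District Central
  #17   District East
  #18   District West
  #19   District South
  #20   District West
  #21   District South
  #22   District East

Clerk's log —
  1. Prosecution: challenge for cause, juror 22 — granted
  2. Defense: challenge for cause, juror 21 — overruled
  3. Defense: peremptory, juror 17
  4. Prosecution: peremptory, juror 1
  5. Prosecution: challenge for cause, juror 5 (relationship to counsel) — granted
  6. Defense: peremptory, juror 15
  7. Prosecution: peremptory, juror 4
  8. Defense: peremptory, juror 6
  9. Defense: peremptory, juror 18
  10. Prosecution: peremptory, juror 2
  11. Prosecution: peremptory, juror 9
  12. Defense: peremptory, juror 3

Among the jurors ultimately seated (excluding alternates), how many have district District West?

0

Removed: #1, #2, #3, #4, #5, #6, #9, #15, #17, #18, #22.
Seated jurors 1–8: #7, #8, #10, #11, #12, #13, #14, #16 (alternates #19, #20, #21 not counted).
None of those are in District West → 0.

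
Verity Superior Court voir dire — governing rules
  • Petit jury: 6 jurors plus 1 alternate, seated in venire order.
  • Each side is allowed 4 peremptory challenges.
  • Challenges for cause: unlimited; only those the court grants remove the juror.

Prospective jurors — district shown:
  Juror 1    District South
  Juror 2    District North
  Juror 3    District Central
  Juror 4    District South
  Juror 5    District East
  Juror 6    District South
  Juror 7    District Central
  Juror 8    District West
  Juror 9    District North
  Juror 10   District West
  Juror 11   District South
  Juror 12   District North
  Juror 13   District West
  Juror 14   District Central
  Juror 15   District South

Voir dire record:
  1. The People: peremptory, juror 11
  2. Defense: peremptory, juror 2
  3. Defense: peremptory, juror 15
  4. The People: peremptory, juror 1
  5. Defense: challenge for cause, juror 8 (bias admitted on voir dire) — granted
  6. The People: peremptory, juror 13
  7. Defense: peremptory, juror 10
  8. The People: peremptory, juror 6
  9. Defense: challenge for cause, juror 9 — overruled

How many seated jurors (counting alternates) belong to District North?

Removed: #1, #2, #6, #8, #10, #11, #13, #15.
Seated (7 incl. alternates): #3, #4, #5, #7, #9, #12, #14.
Of those, in District North: #9, #12 → 2.

2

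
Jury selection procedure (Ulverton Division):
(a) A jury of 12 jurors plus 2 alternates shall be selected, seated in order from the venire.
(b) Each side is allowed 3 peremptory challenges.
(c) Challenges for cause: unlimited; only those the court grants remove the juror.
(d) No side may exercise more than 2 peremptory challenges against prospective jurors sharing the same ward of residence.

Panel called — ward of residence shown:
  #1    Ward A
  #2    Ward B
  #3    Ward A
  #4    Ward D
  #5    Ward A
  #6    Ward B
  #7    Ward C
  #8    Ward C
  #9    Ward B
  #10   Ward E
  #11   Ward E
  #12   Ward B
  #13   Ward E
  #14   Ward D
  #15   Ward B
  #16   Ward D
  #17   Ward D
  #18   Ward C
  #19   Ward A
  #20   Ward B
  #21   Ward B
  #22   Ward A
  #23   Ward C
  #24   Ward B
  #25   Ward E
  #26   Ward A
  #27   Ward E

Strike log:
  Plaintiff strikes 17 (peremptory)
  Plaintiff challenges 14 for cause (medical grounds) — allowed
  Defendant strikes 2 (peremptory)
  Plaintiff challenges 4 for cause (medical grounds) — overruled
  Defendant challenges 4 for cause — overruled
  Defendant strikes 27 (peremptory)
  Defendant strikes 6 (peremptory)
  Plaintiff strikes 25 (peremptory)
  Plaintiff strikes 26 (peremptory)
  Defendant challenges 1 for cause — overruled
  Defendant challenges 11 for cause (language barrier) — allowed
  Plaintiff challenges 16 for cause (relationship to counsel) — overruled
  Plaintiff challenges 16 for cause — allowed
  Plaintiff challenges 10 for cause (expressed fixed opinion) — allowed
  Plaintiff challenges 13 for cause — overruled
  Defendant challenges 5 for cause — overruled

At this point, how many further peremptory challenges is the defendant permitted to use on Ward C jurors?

0

Defendant peremptories so far: #2, #27, #6 — 3 of 3 used, 0 left overall.
Against Ward C: none yet — per-ward cap 2 leaves 2.
Binding limit: min(0, 2) = 0.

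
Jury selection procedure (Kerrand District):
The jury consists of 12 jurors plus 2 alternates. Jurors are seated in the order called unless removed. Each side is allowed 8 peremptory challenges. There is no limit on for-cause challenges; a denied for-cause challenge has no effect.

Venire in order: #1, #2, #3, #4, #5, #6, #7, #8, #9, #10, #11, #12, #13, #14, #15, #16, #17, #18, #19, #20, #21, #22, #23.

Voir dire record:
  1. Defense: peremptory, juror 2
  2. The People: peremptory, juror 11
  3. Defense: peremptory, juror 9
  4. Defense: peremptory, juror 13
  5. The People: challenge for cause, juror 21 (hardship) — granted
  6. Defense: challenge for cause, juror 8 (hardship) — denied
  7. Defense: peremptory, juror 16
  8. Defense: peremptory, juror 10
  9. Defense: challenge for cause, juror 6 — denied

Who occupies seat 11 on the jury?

Removed: #2, #9, #10, #11, #13, #16, #21. (#6, #8 stay — for-cause denied.)
Seating in order: seats 1–12 → #1, #3, #4, #5, #6, #7, #8, #12, #14, #15, #17, #18; alternates → #19, #20.
So seat 11 is #17.

17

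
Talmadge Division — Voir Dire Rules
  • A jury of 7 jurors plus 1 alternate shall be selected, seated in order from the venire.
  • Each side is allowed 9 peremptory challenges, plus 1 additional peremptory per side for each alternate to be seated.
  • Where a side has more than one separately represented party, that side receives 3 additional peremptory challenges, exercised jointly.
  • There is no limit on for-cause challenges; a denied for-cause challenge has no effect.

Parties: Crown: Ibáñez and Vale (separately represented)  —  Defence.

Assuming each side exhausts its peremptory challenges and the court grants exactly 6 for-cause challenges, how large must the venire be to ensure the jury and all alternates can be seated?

37

Seats to fill: 7 + 1 alternates = 8.
Peremptories — Crown: 9 + 1×1 + 3 = 13; Defence: 9 + 1×1 = 10; total 23.
For-cause removals: 6.
Minimum venire: 8 + 23 + 6 = 37.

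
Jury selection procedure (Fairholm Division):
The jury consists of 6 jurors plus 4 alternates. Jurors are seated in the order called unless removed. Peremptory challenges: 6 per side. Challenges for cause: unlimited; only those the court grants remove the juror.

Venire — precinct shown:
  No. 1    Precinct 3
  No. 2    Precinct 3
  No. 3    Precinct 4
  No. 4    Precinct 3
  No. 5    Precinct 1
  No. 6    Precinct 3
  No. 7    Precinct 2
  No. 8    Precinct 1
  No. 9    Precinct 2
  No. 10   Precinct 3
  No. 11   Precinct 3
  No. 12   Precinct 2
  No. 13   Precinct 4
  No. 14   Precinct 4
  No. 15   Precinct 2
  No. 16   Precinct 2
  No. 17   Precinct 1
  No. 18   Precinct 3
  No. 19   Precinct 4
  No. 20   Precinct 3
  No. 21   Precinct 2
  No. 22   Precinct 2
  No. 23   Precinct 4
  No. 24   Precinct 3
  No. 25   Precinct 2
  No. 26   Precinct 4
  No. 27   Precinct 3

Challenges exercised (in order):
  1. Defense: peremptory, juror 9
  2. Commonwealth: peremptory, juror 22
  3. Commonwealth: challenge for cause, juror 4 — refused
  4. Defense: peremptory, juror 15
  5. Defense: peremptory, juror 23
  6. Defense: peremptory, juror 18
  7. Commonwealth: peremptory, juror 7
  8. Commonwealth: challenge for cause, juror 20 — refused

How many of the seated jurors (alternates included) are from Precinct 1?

Removed: #7, #9, #15, #18, #22, #23.
Seated (10 incl. alternates): #1, #2, #3, #4, #5, #6, #8, #10, #11, #12.
Of those, in Precinct 1: #5, #8 → 2.

2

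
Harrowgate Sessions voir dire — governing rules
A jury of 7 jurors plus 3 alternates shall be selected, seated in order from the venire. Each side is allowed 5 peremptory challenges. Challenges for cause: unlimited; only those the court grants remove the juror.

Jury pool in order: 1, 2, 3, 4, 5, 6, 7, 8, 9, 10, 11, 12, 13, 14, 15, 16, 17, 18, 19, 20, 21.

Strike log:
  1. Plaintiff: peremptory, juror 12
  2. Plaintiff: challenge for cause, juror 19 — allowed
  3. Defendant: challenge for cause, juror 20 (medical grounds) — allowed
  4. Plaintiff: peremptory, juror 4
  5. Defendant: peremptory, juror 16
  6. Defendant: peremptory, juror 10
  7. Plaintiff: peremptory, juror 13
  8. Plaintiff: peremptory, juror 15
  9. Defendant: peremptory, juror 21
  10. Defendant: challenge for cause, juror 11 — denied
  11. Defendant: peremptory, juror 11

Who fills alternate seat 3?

17

Removed: #4, #10, #11, #12, #13, #15, #16, #19, #20, #21.
Seating in order: seats 1–7 → #1, #2, #3, #5, #6, #7, #8; alternates → #9, #14, #17.
So alternate 3 is #17.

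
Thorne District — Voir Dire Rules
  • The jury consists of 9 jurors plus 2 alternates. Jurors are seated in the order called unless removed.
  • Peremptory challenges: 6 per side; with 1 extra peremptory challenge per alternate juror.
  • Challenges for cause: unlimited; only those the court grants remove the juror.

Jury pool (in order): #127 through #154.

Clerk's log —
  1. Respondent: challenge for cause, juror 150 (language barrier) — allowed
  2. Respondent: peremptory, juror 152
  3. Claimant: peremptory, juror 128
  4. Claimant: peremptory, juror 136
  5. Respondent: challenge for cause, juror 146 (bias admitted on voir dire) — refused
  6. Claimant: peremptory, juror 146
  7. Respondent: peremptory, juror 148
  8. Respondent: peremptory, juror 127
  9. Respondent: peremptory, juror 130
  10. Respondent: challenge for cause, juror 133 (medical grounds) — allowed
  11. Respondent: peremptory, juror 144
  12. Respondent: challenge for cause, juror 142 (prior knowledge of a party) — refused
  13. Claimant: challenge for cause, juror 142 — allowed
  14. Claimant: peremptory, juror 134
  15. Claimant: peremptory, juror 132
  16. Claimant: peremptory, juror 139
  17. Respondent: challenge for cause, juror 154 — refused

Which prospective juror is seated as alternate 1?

147

Removed: #127, #128, #130, #132, #133, #134, #136, #139, #142, #144, #146, #148, #150, #152. (#154 stays — for-cause denied.)
Filling seats in venire order through position 10: #129, #131, #135, #137, #138, #140, #141, #143, #145, #147.
So alternate 1 is #147.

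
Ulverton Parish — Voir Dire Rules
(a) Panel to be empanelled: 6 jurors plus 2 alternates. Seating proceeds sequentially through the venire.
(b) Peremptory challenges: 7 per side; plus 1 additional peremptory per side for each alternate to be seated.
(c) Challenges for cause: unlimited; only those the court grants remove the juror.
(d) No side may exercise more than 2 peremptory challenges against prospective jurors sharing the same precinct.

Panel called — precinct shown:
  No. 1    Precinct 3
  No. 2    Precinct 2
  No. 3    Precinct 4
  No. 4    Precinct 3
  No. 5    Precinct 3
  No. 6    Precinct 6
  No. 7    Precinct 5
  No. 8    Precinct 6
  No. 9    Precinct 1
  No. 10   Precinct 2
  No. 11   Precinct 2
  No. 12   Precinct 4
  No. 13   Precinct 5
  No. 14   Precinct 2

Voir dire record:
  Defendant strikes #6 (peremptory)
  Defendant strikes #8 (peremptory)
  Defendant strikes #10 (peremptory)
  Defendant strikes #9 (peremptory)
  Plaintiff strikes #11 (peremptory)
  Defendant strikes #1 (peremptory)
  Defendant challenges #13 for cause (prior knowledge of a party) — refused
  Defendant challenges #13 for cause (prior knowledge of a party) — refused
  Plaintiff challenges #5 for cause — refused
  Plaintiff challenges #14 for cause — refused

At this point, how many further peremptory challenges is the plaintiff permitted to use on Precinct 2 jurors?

1

Plaintiff peremptories so far: #11 — 1 of 9 used, 8 left overall.
Against Precinct 2: #11 — 1 used; per-precinct cap 2 leaves 1.
Binding limit: min(8, 1) = 1.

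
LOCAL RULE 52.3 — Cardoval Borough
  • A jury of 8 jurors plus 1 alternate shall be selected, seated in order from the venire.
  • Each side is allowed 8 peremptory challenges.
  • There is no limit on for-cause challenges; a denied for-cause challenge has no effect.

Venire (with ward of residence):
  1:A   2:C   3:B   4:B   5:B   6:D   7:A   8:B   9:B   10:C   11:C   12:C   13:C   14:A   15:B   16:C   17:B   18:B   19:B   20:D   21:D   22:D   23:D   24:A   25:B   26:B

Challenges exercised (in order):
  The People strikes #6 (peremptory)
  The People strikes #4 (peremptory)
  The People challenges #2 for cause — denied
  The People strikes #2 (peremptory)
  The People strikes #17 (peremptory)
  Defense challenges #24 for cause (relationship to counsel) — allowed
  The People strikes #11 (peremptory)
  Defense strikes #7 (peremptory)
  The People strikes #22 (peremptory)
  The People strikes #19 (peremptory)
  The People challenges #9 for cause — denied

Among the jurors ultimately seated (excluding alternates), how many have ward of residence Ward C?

Removed: #2, #4, #6, #7, #11, #17, #19, #22, #24.
Seated jurors 1–8: #1, #3, #5, #8, #9, #10, #12, #13 (alternates #14 not counted).
Of those, in Ward C: #10, #12, #13 → 3.

3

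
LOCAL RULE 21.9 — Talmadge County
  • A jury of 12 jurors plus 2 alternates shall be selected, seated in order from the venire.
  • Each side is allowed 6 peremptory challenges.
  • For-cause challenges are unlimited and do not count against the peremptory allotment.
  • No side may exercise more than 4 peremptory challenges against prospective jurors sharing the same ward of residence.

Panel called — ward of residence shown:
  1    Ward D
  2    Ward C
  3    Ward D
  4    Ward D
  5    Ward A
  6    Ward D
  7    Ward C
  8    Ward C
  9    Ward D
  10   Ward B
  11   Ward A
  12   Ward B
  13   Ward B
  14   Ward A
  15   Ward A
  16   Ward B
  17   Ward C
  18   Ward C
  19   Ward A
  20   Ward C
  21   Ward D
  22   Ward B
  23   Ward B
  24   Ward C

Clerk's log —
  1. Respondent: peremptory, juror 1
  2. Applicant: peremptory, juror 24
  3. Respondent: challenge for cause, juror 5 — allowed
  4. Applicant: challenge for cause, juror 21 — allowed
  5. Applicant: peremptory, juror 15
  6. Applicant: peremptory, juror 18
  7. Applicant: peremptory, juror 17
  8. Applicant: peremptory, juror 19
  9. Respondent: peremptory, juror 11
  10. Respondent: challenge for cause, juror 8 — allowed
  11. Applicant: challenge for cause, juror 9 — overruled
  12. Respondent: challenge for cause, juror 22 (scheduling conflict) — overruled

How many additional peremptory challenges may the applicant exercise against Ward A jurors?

1

Applicant peremptories so far: #24, #15, #18, #17, #19 — 5 of 6 used, 1 left overall.
Against Ward A: #15, #19 — 2 used; per-ward cap 4 leaves 2.
Binding limit: min(1, 2) = 1.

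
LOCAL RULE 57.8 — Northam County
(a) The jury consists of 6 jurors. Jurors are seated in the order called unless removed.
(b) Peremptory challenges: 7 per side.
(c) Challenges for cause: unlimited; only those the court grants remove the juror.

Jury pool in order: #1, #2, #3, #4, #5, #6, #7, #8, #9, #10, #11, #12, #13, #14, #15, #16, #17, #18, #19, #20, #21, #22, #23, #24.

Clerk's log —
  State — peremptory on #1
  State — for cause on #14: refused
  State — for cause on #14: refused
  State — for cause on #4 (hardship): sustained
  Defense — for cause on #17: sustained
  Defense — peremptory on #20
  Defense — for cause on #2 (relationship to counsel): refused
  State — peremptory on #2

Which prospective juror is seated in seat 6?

Removed: #1, #2, #4, #17, #20. (#14 stays — for-cause denied.)
Seating in order: seats 1–6 → #3, #5, #6, #7, #8, #9.
So seat 6 is #9.

9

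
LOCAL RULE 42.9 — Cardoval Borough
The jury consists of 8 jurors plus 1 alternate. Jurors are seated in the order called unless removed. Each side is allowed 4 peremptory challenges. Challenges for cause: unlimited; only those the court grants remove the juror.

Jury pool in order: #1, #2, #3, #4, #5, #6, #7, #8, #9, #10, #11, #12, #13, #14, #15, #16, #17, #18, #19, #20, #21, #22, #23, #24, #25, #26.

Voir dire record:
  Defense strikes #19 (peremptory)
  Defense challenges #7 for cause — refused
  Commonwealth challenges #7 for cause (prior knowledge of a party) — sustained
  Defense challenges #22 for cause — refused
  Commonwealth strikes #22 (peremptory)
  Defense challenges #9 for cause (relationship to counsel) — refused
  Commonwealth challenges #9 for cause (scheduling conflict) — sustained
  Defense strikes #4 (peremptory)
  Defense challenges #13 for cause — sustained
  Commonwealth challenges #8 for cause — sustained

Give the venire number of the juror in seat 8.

Removed: #4, #7, #8, #9, #13, #19, #22.
Filling seats in venire order through position 8: #1, #2, #3, #5, #6, #10, #11, #12.
So seat 8 is #12.

12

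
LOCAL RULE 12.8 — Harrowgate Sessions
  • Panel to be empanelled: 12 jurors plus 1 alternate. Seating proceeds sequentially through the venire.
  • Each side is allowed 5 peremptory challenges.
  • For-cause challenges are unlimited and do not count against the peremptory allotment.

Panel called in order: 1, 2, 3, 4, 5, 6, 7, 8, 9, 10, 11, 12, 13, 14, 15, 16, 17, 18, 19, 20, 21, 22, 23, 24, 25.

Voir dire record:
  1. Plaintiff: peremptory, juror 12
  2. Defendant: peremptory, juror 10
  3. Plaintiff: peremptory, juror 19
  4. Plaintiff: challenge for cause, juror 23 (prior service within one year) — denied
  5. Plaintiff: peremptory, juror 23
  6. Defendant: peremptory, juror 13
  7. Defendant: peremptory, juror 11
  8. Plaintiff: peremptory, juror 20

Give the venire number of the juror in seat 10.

Removed: #10, #11, #12, #13, #19, #20, #23.
Seating in order: seats 1–12 → #1, #2, #3, #4, #5, #6, #7, #8, #9, #14, #15, #16; alternates → #17.
So seat 10 is #14.

14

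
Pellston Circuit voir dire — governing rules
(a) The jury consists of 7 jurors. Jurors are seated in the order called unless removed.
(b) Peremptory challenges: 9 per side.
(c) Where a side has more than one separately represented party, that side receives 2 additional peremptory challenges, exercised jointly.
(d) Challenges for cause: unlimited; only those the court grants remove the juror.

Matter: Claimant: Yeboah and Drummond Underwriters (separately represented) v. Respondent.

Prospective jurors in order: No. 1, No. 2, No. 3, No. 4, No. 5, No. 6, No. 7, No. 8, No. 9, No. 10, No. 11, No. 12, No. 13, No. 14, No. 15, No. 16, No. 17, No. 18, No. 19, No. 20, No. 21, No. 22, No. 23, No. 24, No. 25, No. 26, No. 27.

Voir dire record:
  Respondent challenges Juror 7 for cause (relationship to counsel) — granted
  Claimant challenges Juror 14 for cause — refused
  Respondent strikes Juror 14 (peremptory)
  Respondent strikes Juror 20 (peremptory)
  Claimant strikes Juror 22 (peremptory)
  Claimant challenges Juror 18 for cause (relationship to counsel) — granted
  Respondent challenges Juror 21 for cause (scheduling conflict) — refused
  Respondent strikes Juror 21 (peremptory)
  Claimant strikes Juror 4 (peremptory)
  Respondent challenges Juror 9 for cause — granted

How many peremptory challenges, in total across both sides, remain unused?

15

Claimant allotment: 9 base + 2 multi-party = 11. Respondent allotment: 9.
Claimant peremptories used: #22, #4 — 2 (for-cause on #14, #18 don't count).
Respondent peremptories used: #14, #20, #21 — 3 (for-cause on #7, #21, #9 don't count).
Remaining: (11 − 2) + (9 − 3) = 15.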